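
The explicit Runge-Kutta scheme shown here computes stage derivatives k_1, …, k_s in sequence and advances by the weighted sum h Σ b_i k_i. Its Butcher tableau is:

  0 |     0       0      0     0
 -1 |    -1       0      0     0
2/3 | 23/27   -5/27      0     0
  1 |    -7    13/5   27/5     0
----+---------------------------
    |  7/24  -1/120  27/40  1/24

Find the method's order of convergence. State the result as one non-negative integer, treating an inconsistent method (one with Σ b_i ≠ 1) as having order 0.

b = (7/24, -1/120, 27/40, 1/24)
c = (0, -1, 2/3, 1)
Ac = (0, 0, 5/27, 1)
Σ b_i: 7/24·1 + (-1/120)·1 + 27/40·1 + 1/24·1 = 1 ✓
b·c: (-1/120)·(-1) + 27/40·2/3 + 1/24·1 = 1/2 ✓
b·c²: (-1/120)·1 + 27/40·4/9 + 1/24·1 = 1/3 ✓
b·Ac: 27/40·5/27 + 1/24·1 = 1/6 ✓
b·c³: (-1/120)·(-1) + 27/40·8/27 + 1/24·1 = 1/4 ✓
b·(c∘Ac): 27/40·10/81 + 1/24·1 = 1/8 ✓
b·Ac²: 27/40·(-5/27) + 1/24·5 = 1/12 ✓
b·A²c: 1/24·1 = 1/24 ✓; 4 stages ⇒ order 4.

4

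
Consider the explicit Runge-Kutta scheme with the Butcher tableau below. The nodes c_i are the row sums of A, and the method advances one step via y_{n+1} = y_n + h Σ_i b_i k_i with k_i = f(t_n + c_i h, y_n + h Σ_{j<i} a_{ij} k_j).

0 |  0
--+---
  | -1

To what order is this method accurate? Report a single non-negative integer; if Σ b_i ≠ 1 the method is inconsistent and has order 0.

0

b = (-1)
c = (0)
Σ b_i: (-1)·1 = -1 ≠ 1 ⇒ order 0.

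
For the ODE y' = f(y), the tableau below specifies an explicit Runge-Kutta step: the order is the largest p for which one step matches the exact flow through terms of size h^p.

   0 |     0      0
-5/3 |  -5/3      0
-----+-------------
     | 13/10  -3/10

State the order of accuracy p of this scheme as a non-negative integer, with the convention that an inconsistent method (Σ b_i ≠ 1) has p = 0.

b = (13/10, -3/10)
c = (0, -5/3)
Σ b_i: 13/10·1 + (-3/10)·1 = 1 ✓
b·c: (-3/10)·(-5/3) = 1/2 ✓; 2 stages ⇒ order 2.

2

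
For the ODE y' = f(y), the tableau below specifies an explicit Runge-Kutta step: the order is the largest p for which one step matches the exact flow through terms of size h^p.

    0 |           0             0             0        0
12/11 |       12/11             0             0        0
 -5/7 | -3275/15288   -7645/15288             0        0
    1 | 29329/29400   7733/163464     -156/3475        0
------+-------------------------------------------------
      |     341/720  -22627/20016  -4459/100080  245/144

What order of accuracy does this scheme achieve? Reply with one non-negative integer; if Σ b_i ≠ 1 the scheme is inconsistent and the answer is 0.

b = (341/720, -22627/20016, -4459/100080, 245/144)
c = (0, 12/11, -5/7, 1)
Ac = (0, 0, -695/1274, 41/490)
Σ b_i: 341/720·1 + (-22627/20016)·1 + (-4459/100080)·1 + 245/144·1 = 1 ✓
b·c: (-22627/20016)·12/11 + (-4459/100080)·(-5/7) + 245/144·1 = 1/2 ✓
b·c²: (-22627/20016)·144/121 + (-4459/100080)·25/49 + 245/144·1 = 1/3 ✓
b·Ac: (-4459/100080)·(-695/1274) + 245/144·41/490 = 1/6 ✓
b·c³: (-22627/20016)·1728/1331 + (-4459/100080)·(-125/343) + 245/144·1 = 1/4 ✓
b·(c∘Ac): (-4459/100080)·3475/8918 + 245/144·41/490 = 1/8 ✓
b·Ac²: (-4459/100080)·(-4170/7007) + 245/144·18/539 = 1/12 ✓
b·A²c: 245/144·6/245 = 1/24 ✓; 4 stages ⇒ order 4.

4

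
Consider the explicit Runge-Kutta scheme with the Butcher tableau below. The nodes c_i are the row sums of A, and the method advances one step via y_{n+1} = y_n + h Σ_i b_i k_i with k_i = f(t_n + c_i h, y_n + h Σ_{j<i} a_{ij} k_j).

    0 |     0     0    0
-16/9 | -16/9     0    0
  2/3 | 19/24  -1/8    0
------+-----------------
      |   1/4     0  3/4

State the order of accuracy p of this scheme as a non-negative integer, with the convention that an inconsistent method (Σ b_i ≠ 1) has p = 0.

b = (1/4, 0, 3/4)
c = (0, -16/9, 2/3)
Ac = (0, 0, 2/9)
Σ b_i: 1/4·1 + 3/4·1 = 1 ✓
b·c: 3/4·2/3 = 1/2 ✓
b·c²: 3/4·4/9 = 1/3 ✓
b·Ac: 3/4·2/9 = 1/6 ✓; 3 stages ⇒ order 3.

3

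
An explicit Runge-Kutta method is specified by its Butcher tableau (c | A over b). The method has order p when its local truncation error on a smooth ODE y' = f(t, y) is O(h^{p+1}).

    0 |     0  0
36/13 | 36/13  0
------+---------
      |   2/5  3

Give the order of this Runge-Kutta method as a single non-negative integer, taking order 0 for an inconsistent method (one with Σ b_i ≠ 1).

0

b = (2/5, 3)
c = (0, 36/13)
Σ b_i: 2/5·1 + 3·1 = 17/5 ≠ 1 ⇒ order 0.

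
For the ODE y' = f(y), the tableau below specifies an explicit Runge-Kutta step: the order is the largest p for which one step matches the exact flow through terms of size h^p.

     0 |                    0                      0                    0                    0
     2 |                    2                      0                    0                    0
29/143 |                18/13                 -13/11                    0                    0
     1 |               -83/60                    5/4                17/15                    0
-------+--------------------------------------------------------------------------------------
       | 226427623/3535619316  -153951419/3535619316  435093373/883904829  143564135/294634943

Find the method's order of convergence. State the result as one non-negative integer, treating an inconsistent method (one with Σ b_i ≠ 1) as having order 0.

3

b = (226427623/3535619316, -153951419/3535619316, 435093373/883904829, 143564135/294634943)
c = (0, 2, 29/143, 1)
Ac = (0, 0, -26/11, 11711/4290)
Σ b_i: 226427623/3535619316·1 + (-153951419/3535619316)·1 + 435093373/883904829·1 + 143564135/294634943·1 = 1 ✓
b·c: (-153951419/3535619316)·2 + 435093373/883904829·29/143 + 143564135/294634943·1 = 1/2 ✓
b·c²: (-153951419/3535619316)·4 + 435093373/883904829·841/20449 + 143564135/294634943·1 = 1/3 ✓
b·Ac: 435093373/883904829·(-26/11) + 143564135/294634943·11711/4290 = 1/6 ✓
b·c³: (-153951419/3535619316)·8 + 435093373/883904829·24389/2924207 + 143564135/294634943·1 = 6025944278/42132796849 ≠ 1/4 ⇒ order 3.
b·(c∘Ac): 435093373/883904829·(-58/121) + 143564135/294634943·11711/4290 = 1934325671/1767809658 ≠ 1/8
b·Ac²: 435093373/883904829·(-52/11) + 143564135/294634943·1547972/306735 = 5564209920/42132796849 ≠ 1/12
b·A²c: 143564135/294634943·(-442/165) = -1153733594/883904829 ≠ 1/24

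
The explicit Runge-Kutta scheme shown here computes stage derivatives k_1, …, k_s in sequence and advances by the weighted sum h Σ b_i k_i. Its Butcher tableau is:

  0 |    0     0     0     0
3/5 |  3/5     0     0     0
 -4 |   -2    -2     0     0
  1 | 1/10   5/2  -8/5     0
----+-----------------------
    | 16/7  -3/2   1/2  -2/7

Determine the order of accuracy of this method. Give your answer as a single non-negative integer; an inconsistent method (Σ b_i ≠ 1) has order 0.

b = (16/7, -3/2, 1/2, -2/7)
c = (0, 3/5, -4, 1)
Ac = (0, 0, -6/5, 79/10)
Σ b_i: 16/7·1 + (-3/2)·1 + 1/2·1 + (-2/7)·1 = 1 ✓
b·c: (-3/2)·3/5 + 1/2·(-4) + (-2/7)·1 = -223/70 ≠ 1/2 ⇒ order 1.

1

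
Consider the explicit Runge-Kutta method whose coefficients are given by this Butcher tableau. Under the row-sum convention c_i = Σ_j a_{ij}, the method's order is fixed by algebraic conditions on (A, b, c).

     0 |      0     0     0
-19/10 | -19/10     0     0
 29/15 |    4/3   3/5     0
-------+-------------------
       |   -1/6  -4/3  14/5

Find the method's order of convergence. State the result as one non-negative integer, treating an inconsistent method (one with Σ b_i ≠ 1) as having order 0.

0

b = (-1/6, -4/3, 14/5)
c = (0, -19/10, 29/15)
Ac = (0, 0, -57/50)
Σ b_i: (-1/6)·1 + (-4/3)·1 + 14/5·1 = 13/10 ≠ 1 ⇒ order 0.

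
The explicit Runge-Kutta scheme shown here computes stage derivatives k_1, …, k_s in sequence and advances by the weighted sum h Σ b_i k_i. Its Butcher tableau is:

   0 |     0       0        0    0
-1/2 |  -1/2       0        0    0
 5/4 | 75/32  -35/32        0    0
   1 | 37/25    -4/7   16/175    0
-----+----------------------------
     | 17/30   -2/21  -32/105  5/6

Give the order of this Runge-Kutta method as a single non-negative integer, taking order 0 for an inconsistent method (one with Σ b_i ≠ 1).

4

b = (17/30, -2/21, -32/105, 5/6)
c = (0, -1/2, 5/4, 1)
Ac = (0, 0, 35/64, 2/5)
Σ b_i: 17/30·1 + (-2/21)·1 + (-32/105)·1 + 5/6·1 = 1 ✓
b·c: (-2/21)·(-1/2) + (-32/105)·5/4 + 5/6·1 = 1/2 ✓
b·c²: (-2/21)·1/4 + (-32/105)·25/16 + 5/6·1 = 1/3 ✓
b·Ac: (-32/105)·35/64 + 5/6·2/5 = 1/6 ✓
b·c³: (-2/21)·(-1/8) + (-32/105)·125/64 + 5/6·1 = 1/4 ✓
b·(c∘Ac): (-32/105)·175/256 + 5/6·2/5 = 1/8 ✓
b·Ac²: (-32/105)·(-35/128) = 1/12 ✓
b·A²c: 5/6·1/20 = 1/24 ✓; 4 stages ⇒ order 4.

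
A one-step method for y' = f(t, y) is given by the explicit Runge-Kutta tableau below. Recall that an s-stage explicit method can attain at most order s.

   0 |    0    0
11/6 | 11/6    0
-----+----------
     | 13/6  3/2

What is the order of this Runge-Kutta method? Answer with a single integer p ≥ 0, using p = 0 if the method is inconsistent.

0

b = (13/6, 3/2)
c = (0, 11/6)
Σ b_i: 13/6·1 + 3/2·1 = 11/3 ≠ 1 ⇒ order 0.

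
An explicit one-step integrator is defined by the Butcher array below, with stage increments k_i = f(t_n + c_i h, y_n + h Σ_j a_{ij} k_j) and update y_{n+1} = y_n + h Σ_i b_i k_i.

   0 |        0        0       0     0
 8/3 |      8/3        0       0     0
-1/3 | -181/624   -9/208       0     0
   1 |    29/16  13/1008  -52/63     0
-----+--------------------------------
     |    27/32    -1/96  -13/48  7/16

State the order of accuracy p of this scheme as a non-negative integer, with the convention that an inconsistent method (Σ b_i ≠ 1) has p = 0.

b = (27/32, -1/96, -13/48, 7/16)
c = (0, 8/3, -1/3, 1)
Ac = (0, 0, -3/26, 13/42)
Σ b_i: 27/32·1 + (-1/96)·1 + (-13/48)·1 + 7/16·1 = 1 ✓
b·c: (-1/96)·8/3 + (-13/48)·(-1/3) + 7/16·1 = 1/2 ✓
b·c²: (-1/96)·64/9 + (-13/48)·1/9 + 7/16·1 = 1/3 ✓
b·Ac: (-13/48)·(-3/26) + 7/16·13/42 = 1/6 ✓
b·c³: (-1/96)·512/27 + (-13/48)·(-1/27) + 7/16·1 = 1/4 ✓
b·(c∘Ac): (-13/48)·1/26 + 7/16·13/42 = 1/8 ✓
b·Ac²: (-13/48)·(-4/13) = 1/12 ✓
b·A²c: 7/16·2/21 = 1/24 ✓; 4 stages ⇒ order 4.

4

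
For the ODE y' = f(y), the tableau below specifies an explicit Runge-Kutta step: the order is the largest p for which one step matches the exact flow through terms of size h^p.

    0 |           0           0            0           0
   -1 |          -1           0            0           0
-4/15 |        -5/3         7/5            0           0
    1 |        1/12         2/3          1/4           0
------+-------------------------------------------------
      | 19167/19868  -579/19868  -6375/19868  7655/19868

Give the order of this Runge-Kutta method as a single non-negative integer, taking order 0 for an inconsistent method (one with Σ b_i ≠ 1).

b = (19167/19868, -579/19868, -6375/19868, 7655/19868)
c = (0, -1, -4/15, 1)
Ac = (0, 0, -7/5, -11/15)
Σ b_i: 19167/19868·1 + (-579/19868)·1 + (-6375/19868)·1 + 7655/19868·1 = 1 ✓
b·c: (-579/19868)·(-1) + (-6375/19868)·(-4/15) + 7655/19868·1 = 1/2 ✓
b·c²: (-579/19868)·1 + (-6375/19868)·16/225 + 7655/19868·1 = 1/3 ✓
b·Ac: (-6375/19868)·(-7/5) + 7655/19868·(-11/15) = 1/6 ✓
b·c³: (-579/19868)·(-1) + (-6375/19868)·(-64/3375) + 7655/19868·1 = 37597/89406 ≠ 1/4 ⇒ order 3.
b·(c∘Ac): (-6375/19868)·28/75 + 7655/19868·(-11/15) = -23981/59604 ≠ 1/8
b·Ac²: (-6375/19868)·7/5 + 7655/19868·154/225 = -165851/894060 ≠ 1/12
b·A²c: 7655/19868·(-7/20) = -10717/79472 ≠ 1/24

3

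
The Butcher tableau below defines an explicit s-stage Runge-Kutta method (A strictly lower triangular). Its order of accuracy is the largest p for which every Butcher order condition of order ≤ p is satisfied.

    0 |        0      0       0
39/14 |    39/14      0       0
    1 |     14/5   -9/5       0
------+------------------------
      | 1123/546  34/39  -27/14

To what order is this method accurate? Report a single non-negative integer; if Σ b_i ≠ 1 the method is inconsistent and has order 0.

b = (1123/546, 34/39, -27/14)
c = (0, 39/14, 1)
Ac = (0, 0, -351/70)
Σ b_i: 1123/546·1 + 34/39·1 + (-27/14)·1 = 1 ✓
b·c: 34/39·39/14 + (-27/14)·1 = 1/2 ✓
b·c²: 34/39·1521/196 + (-27/14)·1 = 237/49 ≠ 1/3 ⇒ order 2.
b·Ac: (-27/14)·(-351/70) = 9477/980 ≠ 1/6

2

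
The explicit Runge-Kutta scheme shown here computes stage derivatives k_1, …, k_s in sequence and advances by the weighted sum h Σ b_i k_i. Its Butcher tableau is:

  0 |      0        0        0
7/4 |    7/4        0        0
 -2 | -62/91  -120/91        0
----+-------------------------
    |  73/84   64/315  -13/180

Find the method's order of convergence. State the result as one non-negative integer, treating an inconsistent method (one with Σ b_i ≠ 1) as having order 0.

3

b = (73/84, 64/315, -13/180)
c = (0, 7/4, -2)
Ac = (0, 0, -30/13)
Σ b_i: 73/84·1 + 64/315·1 + (-13/180)·1 = 1 ✓
b·c: 64/315·7/4 + (-13/180)·(-2) = 1/2 ✓
b·c²: 64/315·49/16 + (-13/180)·4 = 1/3 ✓
b·Ac: (-13/180)·(-30/13) = 1/6 ✓; 3 stages ⇒ order 3.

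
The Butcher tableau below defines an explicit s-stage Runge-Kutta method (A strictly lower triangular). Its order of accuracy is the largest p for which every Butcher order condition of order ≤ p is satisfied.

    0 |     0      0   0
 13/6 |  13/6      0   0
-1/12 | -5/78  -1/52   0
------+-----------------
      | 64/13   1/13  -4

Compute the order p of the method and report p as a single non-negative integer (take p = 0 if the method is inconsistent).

b = (64/13, 1/13, -4)
c = (0, 13/6, -1/12)
Ac = (0, 0, -1/24)
Σ b_i: 64/13·1 + 1/13·1 + (-4)·1 = 1 ✓
b·c: 1/13·13/6 + (-4)·(-1/12) = 1/2 ✓
b·c²: 1/13·169/36 + (-4)·1/144 = 1/3 ✓
b·Ac: (-4)·(-1/24) = 1/6 ✓; 3 stages ⇒ order 3.

3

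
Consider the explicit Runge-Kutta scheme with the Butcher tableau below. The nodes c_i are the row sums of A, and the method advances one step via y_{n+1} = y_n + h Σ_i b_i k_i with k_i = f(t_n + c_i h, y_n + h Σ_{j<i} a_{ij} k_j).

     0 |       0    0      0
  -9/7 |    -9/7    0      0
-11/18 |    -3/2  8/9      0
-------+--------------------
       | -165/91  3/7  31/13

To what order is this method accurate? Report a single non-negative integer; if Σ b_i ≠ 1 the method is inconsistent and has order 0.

b = (-165/91, 3/7, 31/13)
c = (0, -9/7, -11/18)
Ac = (0, 0, -8/7)
Σ b_i: (-165/91)·1 + 3/7·1 + 31/13·1 = 1 ✓
b·c: 3/7·(-9/7) + 31/13·(-11/18) = -23027/11466 ≠ 1/2 ⇒ order 1.

1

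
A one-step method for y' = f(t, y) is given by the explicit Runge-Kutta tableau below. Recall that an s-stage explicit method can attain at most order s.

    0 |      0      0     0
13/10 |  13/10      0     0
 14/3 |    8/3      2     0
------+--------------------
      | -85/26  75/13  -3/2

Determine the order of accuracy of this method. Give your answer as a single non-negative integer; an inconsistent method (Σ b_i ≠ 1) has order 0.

2

b = (-85/26, 75/13, -3/2)
c = (0, 13/10, 14/3)
Ac = (0, 0, 13/5)
Σ b_i: (-85/26)·1 + 75/13·1 + (-3/2)·1 = 1 ✓
b·c: 75/13·13/10 + (-3/2)·14/3 = 1/2 ✓
b·c²: 75/13·169/100 + (-3/2)·196/9 = -275/12 ≠ 1/3 ⇒ order 2.
b·Ac: (-3/2)·13/5 = -39/10 ≠ 1/6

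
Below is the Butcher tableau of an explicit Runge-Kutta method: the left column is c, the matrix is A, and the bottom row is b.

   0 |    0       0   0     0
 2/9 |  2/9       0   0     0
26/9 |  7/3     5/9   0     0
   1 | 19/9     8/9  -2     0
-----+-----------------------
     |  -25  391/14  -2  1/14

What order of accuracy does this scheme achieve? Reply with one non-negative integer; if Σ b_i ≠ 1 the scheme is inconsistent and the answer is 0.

2

b = (-25, 391/14, -2, 1/14)
c = (0, 2/9, 26/9, 1)
Ac = (0, 0, 10/81, -452/81)
Σ b_i: (-25)·1 + 391/14·1 + (-2)·1 + 1/14·1 = 1 ✓
b·c: 391/14·2/9 + (-2)·26/9 + 1/14·1 = 1/2 ✓
b·c²: 391/14·4/81 + (-2)·676/81 + 1/14·1 = -823/54 ≠ 1/3 ⇒ order 2.
b·Ac: (-2)·10/81 + 1/14·(-452/81) = -122/189 ≠ 1/6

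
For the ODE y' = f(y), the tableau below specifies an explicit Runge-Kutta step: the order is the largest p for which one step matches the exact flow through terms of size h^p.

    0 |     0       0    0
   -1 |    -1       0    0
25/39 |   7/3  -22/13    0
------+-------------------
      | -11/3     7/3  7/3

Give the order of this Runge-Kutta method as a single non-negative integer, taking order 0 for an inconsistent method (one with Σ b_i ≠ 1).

b = (-11/3, 7/3, 7/3)
c = (0, -1, 25/39)
Ac = (0, 0, 22/13)
Σ b_i: (-11/3)·1 + 7/3·1 + 7/3·1 = 1 ✓
b·c: 7/3·(-1) + 7/3·25/39 = -98/117 ≠ 1/2 ⇒ order 1.

1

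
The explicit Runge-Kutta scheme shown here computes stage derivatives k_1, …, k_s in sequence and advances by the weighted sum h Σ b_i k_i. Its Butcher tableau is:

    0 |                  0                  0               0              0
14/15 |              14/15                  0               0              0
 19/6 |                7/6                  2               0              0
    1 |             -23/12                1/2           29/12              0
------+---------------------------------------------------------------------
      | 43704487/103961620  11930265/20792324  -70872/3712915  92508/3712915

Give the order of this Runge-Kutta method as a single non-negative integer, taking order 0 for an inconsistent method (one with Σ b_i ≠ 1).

b = (43704487/103961620, 11930265/20792324, -70872/3712915, 92508/3712915)
c = (0, 14/15, 19/6, 1)
Ac = (0, 0, 28/15, 2923/360)
Σ b_i: 43704487/103961620·1 + 11930265/20792324·1 + (-70872/3712915)·1 + 92508/3712915·1 = 1 ✓
b·c: 11930265/20792324·14/15 + (-70872/3712915)·19/6 + 92508/3712915·1 = 1/2 ✓
b·c²: 11930265/20792324·196/225 + (-70872/3712915)·361/36 + 92508/3712915·1 = 1/3 ✓
b·Ac: (-70872/3712915)·28/15 + 92508/3712915·2923/360 = 1/6 ✓
b·c³: 11930265/20792324·2744/3375 + (-70872/3712915)·6859/216 + 92508/3712915·1 = -19165877/167081175 ≠ 1/4 ⇒ order 3.
b·(c∘Ac): (-70872/3712915)·266/45 + 92508/3712915·2923/360 = 3321813/37129150 ≠ 1/8
b·Ac²: (-70872/3712915)·392/225 + 92508/3712915·266429/10800 = 388554773/668324700 ≠ 1/12
b·A²c: 92508/3712915·203/45 = 6259708/55693725 ≠ 1/24

3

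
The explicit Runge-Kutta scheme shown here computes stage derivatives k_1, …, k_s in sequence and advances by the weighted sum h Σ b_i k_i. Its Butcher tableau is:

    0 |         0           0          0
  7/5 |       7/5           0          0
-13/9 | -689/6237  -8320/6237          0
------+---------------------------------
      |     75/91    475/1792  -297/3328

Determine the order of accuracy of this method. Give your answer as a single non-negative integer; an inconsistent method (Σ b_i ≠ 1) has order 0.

3

b = (75/91, 475/1792, -297/3328)
c = (0, 7/5, -13/9)
Ac = (0, 0, -1664/891)
Σ b_i: 75/91·1 + 475/1792·1 + (-297/3328)·1 = 1 ✓
b·c: 475/1792·7/5 + (-297/3328)·(-13/9) = 1/2 ✓
b·c²: 475/1792·49/25 + (-297/3328)·169/81 = 1/3 ✓
b·Ac: (-297/3328)·(-1664/891) = 1/6 ✓; 3 stages ⇒ order 3.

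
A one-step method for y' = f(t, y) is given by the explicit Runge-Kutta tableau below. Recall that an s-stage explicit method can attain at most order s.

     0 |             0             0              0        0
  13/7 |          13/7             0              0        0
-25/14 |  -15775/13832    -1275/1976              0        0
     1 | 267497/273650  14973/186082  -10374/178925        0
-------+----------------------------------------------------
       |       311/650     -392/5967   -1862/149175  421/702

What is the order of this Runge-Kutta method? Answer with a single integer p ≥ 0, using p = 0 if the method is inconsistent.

b = (311/650, -392/5967, -1862/149175, 421/702)
c = (0, 13/7, -25/14, 1)
Ac = (0, 0, -1275/1064, 213/842)
Σ b_i: 311/650·1 + (-392/5967)·1 + (-1862/149175)·1 + 421/702·1 = 1 ✓
b·c: (-392/5967)·13/7 + (-1862/149175)·(-25/14) + 421/702·1 = 1/2 ✓
b·c²: (-392/5967)·169/49 + (-1862/149175)·625/196 + 421/702·1 = 1/3 ✓
b·Ac: (-1862/149175)·(-1275/1064) + 421/702·213/842 = 1/6 ✓
b·c³: (-392/5967)·2197/343 + (-1862/149175)·(-15625/2744) + 421/702·1 = 1/4 ✓
b·(c∘Ac): (-1862/149175)·31875/14896 + 421/702·213/842 = 1/8 ✓
b·Ac²: (-1862/149175)·(-16575/7448) + 421/702·39/421 = 1/12 ✓
b·A²c: 421/702·117/1684 = 1/24 ✓; 4 stages ⇒ order 4.

4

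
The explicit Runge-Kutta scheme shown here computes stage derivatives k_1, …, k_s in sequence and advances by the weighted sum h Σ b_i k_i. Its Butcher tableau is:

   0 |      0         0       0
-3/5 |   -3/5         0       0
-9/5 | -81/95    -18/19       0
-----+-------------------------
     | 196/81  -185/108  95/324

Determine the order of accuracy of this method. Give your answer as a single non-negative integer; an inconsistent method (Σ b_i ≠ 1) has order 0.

3

b = (196/81, -185/108, 95/324)
c = (0, -3/5, -9/5)
Ac = (0, 0, 54/95)
Σ b_i: 196/81·1 + (-185/108)·1 + 95/324·1 = 1 ✓
b·c: (-185/108)·(-3/5) + 95/324·(-9/5) = 1/2 ✓
b·c²: (-185/108)·9/25 + 95/324·81/25 = 1/3 ✓
b·Ac: 95/324·54/95 = 1/6 ✓; 3 stages ⇒ order 3.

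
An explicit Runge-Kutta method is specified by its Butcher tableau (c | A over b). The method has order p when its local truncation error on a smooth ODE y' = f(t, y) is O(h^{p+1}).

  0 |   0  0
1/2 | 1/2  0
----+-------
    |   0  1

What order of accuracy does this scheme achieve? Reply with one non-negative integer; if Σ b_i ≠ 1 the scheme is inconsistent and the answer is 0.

2

b = (0, 1)
c = (0, 1/2)
Σ b_i: 1·1 = 1 ✓
b·c: 1·1/2 = 1/2 ✓; 2 stages ⇒ order 2.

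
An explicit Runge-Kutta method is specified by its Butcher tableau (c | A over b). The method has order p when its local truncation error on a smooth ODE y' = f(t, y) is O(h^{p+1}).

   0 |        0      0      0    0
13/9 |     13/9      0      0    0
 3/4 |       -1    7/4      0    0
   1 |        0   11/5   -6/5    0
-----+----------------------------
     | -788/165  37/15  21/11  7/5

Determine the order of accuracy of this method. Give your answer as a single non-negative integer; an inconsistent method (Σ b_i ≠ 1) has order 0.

b = (-788/165, 37/15, 21/11, 7/5)
c = (0, 13/9, 3/4, 1)
Ac = (0, 0, 91/36, 41/18)
Σ b_i: (-788/165)·1 + 37/15·1 + 21/11·1 + 7/5·1 = 1 ✓
b·c: 37/15·13/9 + 21/11·3/4 + 7/5·1 = 7597/1188 ≠ 1/2 ⇒ order 1.

1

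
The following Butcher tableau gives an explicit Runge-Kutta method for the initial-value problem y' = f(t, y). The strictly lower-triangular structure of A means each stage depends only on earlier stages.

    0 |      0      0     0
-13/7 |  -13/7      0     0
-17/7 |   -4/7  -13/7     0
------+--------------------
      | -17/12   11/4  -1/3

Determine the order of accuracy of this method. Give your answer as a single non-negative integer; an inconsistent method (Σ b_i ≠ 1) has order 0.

b = (-17/12, 11/4, -1/3)
c = (0, -13/7, -17/7)
Ac = (0, 0, 169/49)
Σ b_i: (-17/12)·1 + 11/4·1 + (-1/3)·1 = 1 ✓
b·c: 11/4·(-13/7) + (-1/3)·(-17/7) = -361/84 ≠ 1/2 ⇒ order 1.

1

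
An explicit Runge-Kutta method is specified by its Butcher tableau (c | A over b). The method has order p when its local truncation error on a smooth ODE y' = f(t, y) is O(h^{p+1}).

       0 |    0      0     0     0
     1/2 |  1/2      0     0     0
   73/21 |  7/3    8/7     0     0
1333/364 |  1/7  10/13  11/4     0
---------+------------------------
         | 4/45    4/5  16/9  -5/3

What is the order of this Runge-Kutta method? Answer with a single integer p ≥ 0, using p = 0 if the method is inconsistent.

1

b = (4/45, 4/5, 16/9, -5/3)
c = (0, 1/2, 73/21, 1333/364)
Ac = (0, 0, 4/7, 10859/1092)
Σ b_i: 4/45·1 + 4/5·1 + 16/9·1 + (-5/3)·1 = 1 ✓
b·c: 4/5·1/2 + 16/9·73/21 + (-5/3)·1333/364 = 23411/49140 ≠ 1/2 ⇒ order 1.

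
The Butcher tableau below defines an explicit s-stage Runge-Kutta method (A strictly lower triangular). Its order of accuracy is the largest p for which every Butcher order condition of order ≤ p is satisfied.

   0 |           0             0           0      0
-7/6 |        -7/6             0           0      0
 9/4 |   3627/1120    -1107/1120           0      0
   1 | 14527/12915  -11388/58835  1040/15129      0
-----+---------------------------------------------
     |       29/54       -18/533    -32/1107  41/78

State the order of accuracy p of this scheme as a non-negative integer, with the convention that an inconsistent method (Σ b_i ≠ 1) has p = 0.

4

b = (29/54, -18/533, -32/1107, 41/78)
c = (0, -7/6, 9/4, 1)
Ac = (0, 0, 369/320, 78/205)
Σ b_i: 29/54·1 + (-18/533)·1 + (-32/1107)·1 + 41/78·1 = 1 ✓
b·c: (-18/533)·(-7/6) + (-32/1107)·9/4 + 41/78·1 = 1/2 ✓
b·c²: (-18/533)·49/36 + (-32/1107)·81/16 + 41/78·1 = 1/3 ✓
b·Ac: (-32/1107)·369/320 + 41/78·78/205 = 1/6 ✓
b·c³: (-18/533)·(-343/216) + (-32/1107)·729/64 + 41/78·1 = 1/4 ✓
b·(c∘Ac): (-32/1107)·3321/1280 + 41/78·78/205 = 1/8 ✓
b·Ac²: (-32/1107)·(-861/640) + 41/78·52/615 = 1/12 ✓
b·A²c: 41/78·13/164 = 1/24 ✓; 4 stages ⇒ order 4.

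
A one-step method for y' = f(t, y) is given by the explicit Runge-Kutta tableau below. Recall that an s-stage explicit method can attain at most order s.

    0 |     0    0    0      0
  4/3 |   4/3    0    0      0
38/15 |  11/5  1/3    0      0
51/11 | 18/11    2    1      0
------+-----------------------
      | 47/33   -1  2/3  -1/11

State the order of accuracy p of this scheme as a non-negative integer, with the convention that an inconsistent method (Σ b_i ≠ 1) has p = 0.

b = (47/33, -1, 2/3, -1/11)
c = (0, 4/3, 38/15, 51/11)
Ac = (0, 0, 4/9, 26/5)
Σ b_i: 47/33·1 + (-1)·1 + 2/3·1 + (-1/11)·1 = 1 ✓
b·c: (-1)·4/3 + 2/3·38/15 + (-1/11)·51/11 = -359/5445 ≠ 1/2 ⇒ order 1.

1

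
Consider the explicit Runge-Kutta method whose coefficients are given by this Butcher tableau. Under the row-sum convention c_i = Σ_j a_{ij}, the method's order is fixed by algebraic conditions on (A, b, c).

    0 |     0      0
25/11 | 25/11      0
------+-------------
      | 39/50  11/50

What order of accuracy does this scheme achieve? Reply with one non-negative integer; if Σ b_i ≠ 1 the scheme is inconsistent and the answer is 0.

b = (39/50, 11/50)
c = (0, 25/11)
Σ b_i: 39/50·1 + 11/50·1 = 1 ✓
b·c: 11/50·25/11 = 1/2 ✓; 2 stages ⇒ order 2.

2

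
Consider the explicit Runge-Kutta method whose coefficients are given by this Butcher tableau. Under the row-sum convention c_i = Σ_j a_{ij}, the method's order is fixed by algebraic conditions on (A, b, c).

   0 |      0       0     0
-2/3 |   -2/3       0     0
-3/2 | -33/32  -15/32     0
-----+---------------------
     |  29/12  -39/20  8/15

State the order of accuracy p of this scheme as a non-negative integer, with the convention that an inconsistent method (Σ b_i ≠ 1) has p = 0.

3

b = (29/12, -39/20, 8/15)
c = (0, -2/3, -3/2)
Ac = (0, 0, 5/16)
Σ b_i: 29/12·1 + (-39/20)·1 + 8/15·1 = 1 ✓
b·c: (-39/20)·(-2/3) + 8/15·(-3/2) = 1/2 ✓
b·c²: (-39/20)·4/9 + 8/15·9/4 = 1/3 ✓
b·Ac: 8/15·5/16 = 1/6 ✓; 3 stages ⇒ order 3.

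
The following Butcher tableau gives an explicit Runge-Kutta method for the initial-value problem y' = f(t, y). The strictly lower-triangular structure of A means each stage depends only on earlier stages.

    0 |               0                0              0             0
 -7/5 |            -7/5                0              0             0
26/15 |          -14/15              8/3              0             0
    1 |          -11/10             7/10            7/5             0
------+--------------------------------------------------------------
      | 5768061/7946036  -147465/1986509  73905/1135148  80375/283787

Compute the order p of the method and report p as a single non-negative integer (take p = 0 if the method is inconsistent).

b = (5768061/7946036, -147465/1986509, 73905/1135148, 80375/283787)
c = (0, -7/5, 26/15, 1)
Ac = (0, 0, -56/15, 217/150)
Σ b_i: 5768061/7946036·1 + (-147465/1986509)·1 + 73905/1135148·1 + 80375/283787·1 = 1 ✓
b·c: (-147465/1986509)·(-7/5) + 73905/1135148·26/15 + 80375/283787·1 = 1/2 ✓
b·c²: (-147465/1986509)·49/25 + 73905/1135148·676/225 + 80375/283787·1 = 1/3 ✓
b·Ac: 73905/1135148·(-56/15) + 80375/283787·217/150 = 1/6 ✓
b·c³: (-147465/1986509)·(-343/125) + 73905/1135148·17576/3375 + 80375/283787·1 = 52740026/63852075 ≠ 1/4 ⇒ order 3.
b·(c∘Ac): 73905/1135148·(-1456/225) + 80375/283787·217/150 = -14083/1216230 ≠ 1/8
b·Ac²: 73905/1135148·392/75 + 80375/283787·12551/2250 = 7006099/3648690 ≠ 1/12
b·A²c: 80375/283787·(-392/75) = -180040/121623 ≠ 1/24

3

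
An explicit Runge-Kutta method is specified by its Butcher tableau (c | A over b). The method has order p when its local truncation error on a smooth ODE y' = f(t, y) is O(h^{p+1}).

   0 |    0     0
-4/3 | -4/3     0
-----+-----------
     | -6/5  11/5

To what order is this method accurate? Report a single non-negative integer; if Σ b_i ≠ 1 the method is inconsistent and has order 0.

b = (-6/5, 11/5)
c = (0, -4/3)
Σ b_i: (-6/5)·1 + 11/5·1 = 1 ✓
b·c: 11/5·(-4/3) = -44/15 ≠ 1/2 ⇒ order 1.

1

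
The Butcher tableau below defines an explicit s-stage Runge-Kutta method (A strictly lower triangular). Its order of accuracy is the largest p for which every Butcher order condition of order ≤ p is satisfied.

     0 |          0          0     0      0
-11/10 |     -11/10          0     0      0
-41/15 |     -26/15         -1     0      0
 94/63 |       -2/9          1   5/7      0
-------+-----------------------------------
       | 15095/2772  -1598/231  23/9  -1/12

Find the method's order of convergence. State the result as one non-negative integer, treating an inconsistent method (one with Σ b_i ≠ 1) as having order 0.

2

b = (15095/2772, -1598/231, 23/9, -1/12)
c = (0, -11/10, -41/15, 94/63)
Ac = (0, 0, 11/10, -641/210)
Σ b_i: 15095/2772·1 + (-1598/231)·1 + 23/9·1 + (-1/12)·1 = 1 ✓
b·c: (-1598/231)·(-11/10) + 23/9·(-41/15) + (-1/12)·94/63 = 1/2 ✓
b·c²: (-1598/231)·121/100 + 23/9·1681/225 + (-1/12)·8836/3969 = 6273109/595350 ≠ 1/3 ⇒ order 2.
b·Ac: 23/9·11/10 + (-1/12)·(-641/210) = 515/168 ≠ 1/6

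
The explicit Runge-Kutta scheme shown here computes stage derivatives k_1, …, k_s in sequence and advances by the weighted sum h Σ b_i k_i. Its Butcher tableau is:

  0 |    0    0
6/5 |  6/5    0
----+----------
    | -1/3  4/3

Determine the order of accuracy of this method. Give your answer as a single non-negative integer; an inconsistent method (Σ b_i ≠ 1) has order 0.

1

b = (-1/3, 4/3)
c = (0, 6/5)
Σ b_i: (-1/3)·1 + 4/3·1 = 1 ✓
b·c: 4/3·6/5 = 8/5 ≠ 1/2 ⇒ order 1.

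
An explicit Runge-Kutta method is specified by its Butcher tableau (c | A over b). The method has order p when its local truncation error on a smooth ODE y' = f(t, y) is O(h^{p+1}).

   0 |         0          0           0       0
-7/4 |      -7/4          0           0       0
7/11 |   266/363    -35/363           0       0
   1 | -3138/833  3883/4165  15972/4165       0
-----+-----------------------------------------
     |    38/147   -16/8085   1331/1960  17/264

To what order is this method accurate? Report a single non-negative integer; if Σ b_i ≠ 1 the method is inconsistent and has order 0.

b = (38/147, -16/8085, 1331/1960, 17/264)
c = (0, -7/4, 7/11, 1)
Ac = (0, 0, 245/1452, 55/68)
Σ b_i: 38/147·1 + (-16/8085)·1 + 1331/1960·1 + 17/264·1 = 1 ✓
b·c: (-16/8085)·(-7/4) + 1331/1960·7/11 + 17/264·1 = 1/2 ✓
b·c²: (-16/8085)·49/16 + 1331/1960·49/121 + 17/264·1 = 1/3 ✓
b·Ac: 1331/1960·245/1452 + 17/264·55/68 = 1/6 ✓
b·c³: (-16/8085)·(-343/64) + 1331/1960·343/1331 + 17/264·1 = 1/4 ✓
b·(c∘Ac): 1331/1960·1715/15972 + 17/264·55/68 = 1/8 ✓
b·Ac²: 1331/1960·(-1715/5808) + 17/264·1199/272 = 1/12 ✓
b·A²c: 17/264·11/17 = 1/24 ✓; 4 stages ⇒ order 4.

4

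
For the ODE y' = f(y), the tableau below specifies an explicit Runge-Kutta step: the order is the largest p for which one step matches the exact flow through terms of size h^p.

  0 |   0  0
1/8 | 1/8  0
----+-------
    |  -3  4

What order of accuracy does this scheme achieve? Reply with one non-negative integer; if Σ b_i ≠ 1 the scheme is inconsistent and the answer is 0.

2

b = (-3, 4)
c = (0, 1/8)
Σ b_i: (-3)·1 + 4·1 = 1 ✓
b·c: 4·1/8 = 1/2 ✓; 2 stages ⇒ order 2.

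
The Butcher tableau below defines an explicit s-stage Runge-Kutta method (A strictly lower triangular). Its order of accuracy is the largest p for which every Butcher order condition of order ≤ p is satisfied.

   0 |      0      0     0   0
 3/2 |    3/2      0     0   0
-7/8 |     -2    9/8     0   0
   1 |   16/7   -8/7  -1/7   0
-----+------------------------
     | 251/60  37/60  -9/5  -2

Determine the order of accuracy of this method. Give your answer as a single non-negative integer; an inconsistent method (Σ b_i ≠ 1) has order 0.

b = (251/60, 37/60, -9/5, -2)
c = (0, 3/2, -7/8, 1)
Ac = (0, 0, 27/16, -89/56)
Σ b_i: 251/60·1 + 37/60·1 + (-9/5)·1 + (-2)·1 = 1 ✓
b·c: 37/60·3/2 + (-9/5)·(-7/8) + (-2)·1 = 1/2 ✓
b·c²: 37/60·9/4 + (-9/5)·49/64 + (-2)·1 = -637/320 ≠ 1/3 ⇒ order 2.
b·Ac: (-9/5)·27/16 + (-2)·(-89/56) = 79/560 ≠ 1/6

2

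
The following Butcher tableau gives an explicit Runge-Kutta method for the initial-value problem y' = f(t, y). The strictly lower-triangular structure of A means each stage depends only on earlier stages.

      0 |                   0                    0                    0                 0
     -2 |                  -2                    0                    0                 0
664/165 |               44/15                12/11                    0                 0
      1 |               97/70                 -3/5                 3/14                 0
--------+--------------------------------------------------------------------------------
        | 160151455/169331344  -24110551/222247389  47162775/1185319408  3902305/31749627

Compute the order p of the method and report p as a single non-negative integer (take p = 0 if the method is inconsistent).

3

b = (160151455/169331344, -24110551/222247389, 47162775/1185319408, 3902305/31749627)
c = (0, -2, 664/165, 1)
Ac = (0, 0, -24/11, 794/385)
Σ b_i: 160151455/169331344·1 + (-24110551/222247389)·1 + 47162775/1185319408·1 + 3902305/31749627·1 = 1 ✓
b·c: (-24110551/222247389)·(-2) + 47162775/1185319408·664/165 + 3902305/31749627·1 = 1/2 ✓
b·c²: (-24110551/222247389)·4 + 47162775/1185319408·440896/27225 + 3902305/31749627·1 = 1/3 ✓
b·Ac: 47162775/1185319408·(-24/11) + 3902305/31749627·794/385 = 1/6 ✓
b·c³: (-24110551/222247389)·(-8) + 47162775/1185319408·292754944/4492125 + 3902305/31749627·1 = 18774793549/5238688455 ≠ 1/4 ⇒ order 3.
b·(c∘Ac): 47162775/1185319408·(-5312/605) + 3902305/31749627·794/385 = -21308086/222247389 ≠ 1/8
b·Ac²: 47162775/1185319408·48/11 + 3902305/31749627·67988/63525 = 1598684459/5238688455 ≠ 1/12
b·A²c: 3902305/31749627·(-36/77) = -4257060/74082463 ≠ 1/24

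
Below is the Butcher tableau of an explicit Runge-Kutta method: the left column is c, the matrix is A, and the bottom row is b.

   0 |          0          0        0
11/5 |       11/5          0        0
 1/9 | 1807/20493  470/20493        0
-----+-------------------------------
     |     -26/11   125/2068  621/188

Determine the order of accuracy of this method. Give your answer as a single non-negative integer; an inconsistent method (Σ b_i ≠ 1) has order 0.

3

b = (-26/11, 125/2068, 621/188)
c = (0, 11/5, 1/9)
Ac = (0, 0, 94/1863)
Σ b_i: (-26/11)·1 + 125/2068·1 + 621/188·1 = 1 ✓
b·c: 125/2068·11/5 + 621/188·1/9 = 1/2 ✓
b·c²: 125/2068·121/25 + 621/188·1/81 = 1/3 ✓
b·Ac: 621/188·94/1863 = 1/6 ✓; 3 stages ⇒ order 3.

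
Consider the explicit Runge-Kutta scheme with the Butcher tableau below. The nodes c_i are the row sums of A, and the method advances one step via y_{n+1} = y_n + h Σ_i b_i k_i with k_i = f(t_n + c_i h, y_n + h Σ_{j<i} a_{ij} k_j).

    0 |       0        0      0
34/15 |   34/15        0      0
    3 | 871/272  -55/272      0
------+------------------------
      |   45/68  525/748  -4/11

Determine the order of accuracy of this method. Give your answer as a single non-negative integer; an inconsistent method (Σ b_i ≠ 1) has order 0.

b = (45/68, 525/748, -4/11)
c = (0, 34/15, 3)
Ac = (0, 0, -11/24)
Σ b_i: 45/68·1 + 525/748·1 + (-4/11)·1 = 1 ✓
b·c: 525/748·34/15 + (-4/11)·3 = 1/2 ✓
b·c²: 525/748·1156/225 + (-4/11)·9 = 1/3 ✓
b·Ac: (-4/11)·(-11/24) = 1/6 ✓; 3 stages ⇒ order 3.

3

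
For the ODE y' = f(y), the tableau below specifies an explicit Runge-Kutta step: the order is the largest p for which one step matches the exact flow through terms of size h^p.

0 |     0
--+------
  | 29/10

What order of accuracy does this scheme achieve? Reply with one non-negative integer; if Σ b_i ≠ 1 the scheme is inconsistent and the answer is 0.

0

b = (29/10)
c = (0)
Σ b_i: 29/10·1 = 29/10 ≠ 1 ⇒ order 0.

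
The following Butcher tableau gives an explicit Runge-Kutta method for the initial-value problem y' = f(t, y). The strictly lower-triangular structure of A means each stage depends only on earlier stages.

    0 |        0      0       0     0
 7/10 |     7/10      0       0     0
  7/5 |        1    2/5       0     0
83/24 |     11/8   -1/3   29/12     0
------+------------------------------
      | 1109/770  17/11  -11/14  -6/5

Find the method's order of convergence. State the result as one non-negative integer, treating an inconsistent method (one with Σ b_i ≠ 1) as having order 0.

1

b = (1109/770, 17/11, -11/14, -6/5)
c = (0, 7/10, 7/5, 83/24)
Ac = (0, 0, 7/25, 63/20)
Σ b_i: 1109/770·1 + 17/11·1 + (-11/14)·1 + (-6/5)·1 = 1 ✓
b·c: 17/11·7/10 + (-11/14)·7/5 + (-6/5)·83/24 = -917/220 ≠ 1/2 ⇒ order 1.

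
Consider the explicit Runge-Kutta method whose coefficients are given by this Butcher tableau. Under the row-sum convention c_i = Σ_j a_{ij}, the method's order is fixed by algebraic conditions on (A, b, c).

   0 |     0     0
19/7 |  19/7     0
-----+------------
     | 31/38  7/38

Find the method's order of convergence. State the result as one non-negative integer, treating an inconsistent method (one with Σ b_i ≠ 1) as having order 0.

2

b = (31/38, 7/38)
c = (0, 19/7)
Σ b_i: 31/38·1 + 7/38·1 = 1 ✓
b·c: 7/38·19/7 = 1/2 ✓; 2 stages ⇒ order 2.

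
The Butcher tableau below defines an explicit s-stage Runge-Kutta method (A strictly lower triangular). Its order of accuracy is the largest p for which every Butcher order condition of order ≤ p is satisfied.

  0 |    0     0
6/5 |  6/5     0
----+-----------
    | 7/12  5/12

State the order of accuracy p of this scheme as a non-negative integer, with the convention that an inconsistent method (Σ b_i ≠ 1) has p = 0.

b = (7/12, 5/12)
c = (0, 6/5)
Σ b_i: 7/12·1 + 5/12·1 = 1 ✓
b·c: 5/12·6/5 = 1/2 ✓; 2 stages ⇒ order 2.

2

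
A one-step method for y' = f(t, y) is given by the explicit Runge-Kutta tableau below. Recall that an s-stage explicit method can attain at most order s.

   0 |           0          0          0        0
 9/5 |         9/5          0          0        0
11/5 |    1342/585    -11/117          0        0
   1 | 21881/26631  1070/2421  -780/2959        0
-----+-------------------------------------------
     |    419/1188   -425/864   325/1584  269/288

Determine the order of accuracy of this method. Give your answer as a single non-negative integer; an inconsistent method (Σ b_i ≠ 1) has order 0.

b = (419/1188, -425/864, 325/1584, 269/288)
c = (0, 9/5, 11/5, 1)
Ac = (0, 0, -11/65, 58/269)
Σ b_i: 419/1188·1 + (-425/864)·1 + 325/1584·1 + 269/288·1 = 1 ✓
b·c: (-425/864)·9/5 + 325/1584·11/5 + 269/288·1 = 1/2 ✓
b·c²: (-425/864)·81/25 + 325/1584·121/25 + 269/288·1 = 1/3 ✓
b·Ac: 325/1584·(-11/65) + 269/288·58/269 = 1/6 ✓
b·c³: (-425/864)·729/125 + 325/1584·1331/125 + 269/288·1 = 1/4 ✓
b·(c∘Ac): 325/1584·(-121/325) + 269/288·58/269 = 1/8 ✓
b·Ac²: 325/1584·(-99/325) + 269/288·42/269 = 1/12 ✓
b·A²c: 269/288·12/269 = 1/24 ✓; 4 stages ⇒ order 4.

4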